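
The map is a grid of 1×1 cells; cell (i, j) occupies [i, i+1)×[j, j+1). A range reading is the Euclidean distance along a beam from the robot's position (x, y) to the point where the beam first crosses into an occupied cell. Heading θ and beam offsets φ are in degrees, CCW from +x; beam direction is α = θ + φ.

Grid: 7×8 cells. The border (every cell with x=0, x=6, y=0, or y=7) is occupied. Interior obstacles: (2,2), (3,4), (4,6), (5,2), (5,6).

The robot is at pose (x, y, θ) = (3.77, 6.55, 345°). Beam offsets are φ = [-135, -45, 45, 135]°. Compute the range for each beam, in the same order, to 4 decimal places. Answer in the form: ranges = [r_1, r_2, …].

beam 1: φ=-135°, α=210°
  d=(-0.8660,-0.5000)  start (3,6)  tX=0.8891 tY=1.1000  stride 1/|dx|=1.1547 1/|dy|=2.0000
    cross x-line → (2,6), t=0.8891
    cross y-line → (2,5), t=1.1000
    cross x-line → (1,5), t=2.0438
    cross y-line → (1,4), t=3.1000
    cross x-line → (0,4), t=3.1985 (wall)
  → r_1 = 3.1985
beam 2: φ=-45°, α=300°
  d=(0.5000,-0.8660)  start (3,6)  tX=0.4600 tY=0.6351  stride 1/|dx|=2.0000 1/|dy|=1.1547
    cross x-line → (4,6), t=0.4600 (wall)
  → r_2 = 0.4600
beam 3: φ=45°, α=30°
  d=(0.8660,0.5000)  start (3,6)  tX=0.2656 tY=0.9000  stride 1/|dx|=1.1547 1/|dy|=2.0000
    cross x-line → (4,6), t=0.2656 (wall)
  → r_3 = 0.2656
beam 4: φ=135°, α=120°
  d=(-0.5000,0.8660)  start (3,6)  tX=1.5400 tY=0.5196  stride 1/|dx|=2.0000 1/|dy|=1.1547
    cross y-line → (3,7), t=0.5196 (wall)
  → r_4 = 0.5196

ranges = [3.1985, 0.4600, 0.2656, 0.5196]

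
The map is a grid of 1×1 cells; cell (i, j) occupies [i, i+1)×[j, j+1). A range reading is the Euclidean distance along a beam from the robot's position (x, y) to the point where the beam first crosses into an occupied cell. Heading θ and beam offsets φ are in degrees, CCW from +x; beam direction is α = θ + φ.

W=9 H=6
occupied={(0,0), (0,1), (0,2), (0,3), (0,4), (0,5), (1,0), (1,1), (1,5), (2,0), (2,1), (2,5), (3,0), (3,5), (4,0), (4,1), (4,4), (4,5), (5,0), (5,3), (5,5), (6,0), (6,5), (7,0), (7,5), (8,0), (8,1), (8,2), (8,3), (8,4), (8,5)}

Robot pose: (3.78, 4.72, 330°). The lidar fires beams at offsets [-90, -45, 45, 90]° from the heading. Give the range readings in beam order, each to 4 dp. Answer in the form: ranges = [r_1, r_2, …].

ranges = [3.1408, 2.8160, 0.2278, 0.3233]

beam 1: φ=-90°, α=240°
  dir = (cos 240°, sin 240°) = (-0.5000, -0.8660); from cell (3,4)
  next x-line at t=1.5600, next y-line at t=0.8314; Δt_x=2.0000, Δt_y=1.1547
    y: enter (3,3) at t=0.8314
    x: enter (2,3) at t=1.5600
    y: enter (2,2) at t=1.9861
    y: enter (2,1) at t=3.1408 ← occupied
  → r_1 = 3.1408
beam 2: φ=-45°, α=285°
  dir = (cos 285°, sin 285°) = (0.2588, -0.9659); from cell (3,4)
  next x-line at t=0.8500, next y-line at t=0.7454; Δt_x=3.8637, Δt_y=1.0353
    y: enter (3,3) at t=0.7454
    x: enter (4,3) at t=0.8500
    y: enter (4,2) at t=1.7807
    y: enter (4,1) at t=2.8160 ← occupied
  → r_2 = 2.8160
beam 3: φ=45°, α=15°
  dir = (cos 15°, sin 15°) = (0.9659, 0.2588); from cell (3,4)
  next x-line at t=0.2278, next y-line at t=1.0818; Δt_x=1.0353, Δt_y=3.8637
    x: enter (4,4) at t=0.2278 ← occupied
  → r_3 = 0.2278
beam 4: φ=90°, α=60°
  dir = (cos 60°, sin 60°) = (0.5000, 0.8660); from cell (3,4)
  next x-line at t=0.4400, next y-line at t=0.3233; Δt_x=2.0000, Δt_y=1.1547
    y: enter (3,5) at t=0.3233 ← occupied
  → r_4 = 0.3233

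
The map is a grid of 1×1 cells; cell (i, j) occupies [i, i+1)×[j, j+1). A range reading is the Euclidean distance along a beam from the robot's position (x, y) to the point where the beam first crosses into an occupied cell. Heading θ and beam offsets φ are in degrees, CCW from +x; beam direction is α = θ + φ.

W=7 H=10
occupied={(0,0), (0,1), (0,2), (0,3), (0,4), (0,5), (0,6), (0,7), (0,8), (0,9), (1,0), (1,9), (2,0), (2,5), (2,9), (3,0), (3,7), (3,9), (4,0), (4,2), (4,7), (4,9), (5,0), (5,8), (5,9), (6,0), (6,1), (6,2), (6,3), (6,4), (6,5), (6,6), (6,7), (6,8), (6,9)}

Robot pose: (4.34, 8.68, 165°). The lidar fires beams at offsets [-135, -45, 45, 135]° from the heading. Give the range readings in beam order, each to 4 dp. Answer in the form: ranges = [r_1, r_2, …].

beam 1: φ=-135°, α=30°
  dir = (cos 30°, sin 30°) = (0.8660, 0.5000); from cell (4,8)
  next x-line at t=0.7621, next y-line at t=0.6400; Δt_x=1.1547, Δt_y=2.0000
    y: enter (4,9) at t=0.6400 ← occupied
  → r_1 = 0.6400
beam 2: φ=-45°, α=120°
  dir = (cos 120°, sin 120°) = (-0.5000, 0.8660); from cell (4,8)
  next x-line at t=0.6800, next y-line at t=0.3695; Δt_x=2.0000, Δt_y=1.1547
    y: enter (4,9) at t=0.3695 ← occupied
  → r_2 = 0.3695
beam 3: φ=45°, α=210°
  dir = (cos 210°, sin 210°) = (-0.8660, -0.5000); from cell (4,8)
  next x-line at t=0.3926, next y-line at t=1.3600; Δt_x=1.1547, Δt_y=2.0000
    x: enter (3,8) at t=0.3926
    y: enter (3,7) at t=1.3600 ← occupied
  → r_3 = 1.3600
beam 4: φ=135°, α=300°
  dir = (cos 300°, sin 300°) = (0.5000, -0.8660); from cell (4,8)
  next x-line at t=1.3200, next y-line at t=0.7852; Δt_x=2.0000, Δt_y=1.1547
    y: enter (4,7) at t=0.7852 ← occupied
  → r_4 = 0.7852

ranges = [0.6400, 0.3695, 1.3600, 0.7852]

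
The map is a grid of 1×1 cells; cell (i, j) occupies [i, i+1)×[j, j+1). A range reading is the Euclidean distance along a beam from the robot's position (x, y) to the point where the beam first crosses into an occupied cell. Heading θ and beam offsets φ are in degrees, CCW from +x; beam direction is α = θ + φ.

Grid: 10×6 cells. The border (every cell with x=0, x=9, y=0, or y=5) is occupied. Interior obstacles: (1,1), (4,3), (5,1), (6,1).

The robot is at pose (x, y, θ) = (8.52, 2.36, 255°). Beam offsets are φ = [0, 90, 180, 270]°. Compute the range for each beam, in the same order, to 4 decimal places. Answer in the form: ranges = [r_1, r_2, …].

beam 1: φ=0°, α=255°
  direction (-0.2588, -0.9659); cell (8,2); t to first gridline: x 2.0091, y 0.3727 (then +3.8637 / +1.0353)
    (8,1) via y @ 0.3727
    (8,0) via y @ 1.4080  # hit
  → r_1 = 1.4080
beam 2: φ=90°, α=345°
  direction (0.9659, -0.2588); cell (8,2); t to first gridline: x 0.4969, y 1.3909 (then +1.0353 / +3.8637)
    (9,2) via x @ 0.4969  # hit
  → r_2 = 0.4969
beam 3: φ=180°, α=75°
  direction (0.2588, 0.9659); cell (8,2); t to first gridline: x 1.8546, y 0.6626 (then +3.8637 / +1.0353)
    (8,3) via y @ 0.6626
    (8,4) via y @ 1.6979
    (9,4) via x @ 1.8546  # hit
  → r_3 = 1.8546
beam 4: φ=270°, α=165°
  direction (-0.9659, 0.2588); cell (8,2); t to first gridline: x 0.5383, y 2.4728 (then +1.0353 / +3.8637)
    (7,2) via x @ 0.5383
    (6,2) via x @ 1.5736
    (6,3) via y @ 2.4728
    (5,3) via x @ 2.6089
    (4,3) via x @ 3.6442  # hit
  → r_4 = 3.6442

ranges = [1.4080, 0.4969, 1.8546, 3.6442]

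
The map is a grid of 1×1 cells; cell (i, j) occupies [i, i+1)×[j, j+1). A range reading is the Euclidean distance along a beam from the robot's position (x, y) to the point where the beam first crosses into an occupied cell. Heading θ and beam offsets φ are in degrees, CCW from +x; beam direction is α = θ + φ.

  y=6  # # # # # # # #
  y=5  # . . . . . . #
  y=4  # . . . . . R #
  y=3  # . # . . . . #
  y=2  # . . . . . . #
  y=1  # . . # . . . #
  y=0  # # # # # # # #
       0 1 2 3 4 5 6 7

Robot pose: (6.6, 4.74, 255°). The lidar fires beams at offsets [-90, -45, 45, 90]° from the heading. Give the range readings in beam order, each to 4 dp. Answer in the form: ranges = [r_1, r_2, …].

beam 1: φ=-90°, α=165°
  d=(-0.9659,0.2588)  start (6,4)  tX=0.6212 tY=1.0046  stride 1/|dx|=1.0353 1/|dy|=3.8637
    cross x-line → (5,4), t=0.6212
    cross y-line → (5,5), t=1.0046
    cross x-line → (4,5), t=1.6564
    cross x-line → (3,5), t=2.6917
    cross x-line → (2,5), t=3.7270
    cross x-line → (1,5), t=4.7623
    cross y-line → (1,6), t=4.8683 (wall)
  → r_1 = 4.8683
beam 2: φ=-45°, α=210°
  d=(-0.8660,-0.5000)  start (6,4)  tX=0.6928 tY=1.4800  stride 1/|dx|=1.1547 1/|dy|=2.0000
    cross x-line → (5,4), t=0.6928
    cross y-line → (5,3), t=1.4800
    cross x-line → (4,3), t=1.8475
    cross x-line → (3,3), t=3.0022
    cross y-line → (3,2), t=3.4800
    cross x-line → (2,2), t=4.1569
    cross x-line → (1,2), t=5.3116
    cross y-line → (1,1), t=5.4800
    cross x-line → (0,1), t=6.4663 (wall)
  → r_2 = 6.4663
beam 3: φ=45°, α=300°
  d=(0.5000,-0.8660)  start (6,4)  tX=0.8000 tY=0.8545  stride 1/|dx|=2.0000 1/|dy|=1.1547
    cross x-line → (7,4), t=0.8000 (wall)
  → r_3 = 0.8000
beam 4: φ=90°, α=345°
  d=(0.9659,-0.2588)  start (6,4)  tX=0.4141 tY=2.8591  stride 1/|dx|=1.0353 1/|dy|=3.8637
    cross x-line → (7,4), t=0.4141 (wall)
  → r_4 = 0.4141

ranges = [4.8683, 6.4663, 0.8000, 0.4141]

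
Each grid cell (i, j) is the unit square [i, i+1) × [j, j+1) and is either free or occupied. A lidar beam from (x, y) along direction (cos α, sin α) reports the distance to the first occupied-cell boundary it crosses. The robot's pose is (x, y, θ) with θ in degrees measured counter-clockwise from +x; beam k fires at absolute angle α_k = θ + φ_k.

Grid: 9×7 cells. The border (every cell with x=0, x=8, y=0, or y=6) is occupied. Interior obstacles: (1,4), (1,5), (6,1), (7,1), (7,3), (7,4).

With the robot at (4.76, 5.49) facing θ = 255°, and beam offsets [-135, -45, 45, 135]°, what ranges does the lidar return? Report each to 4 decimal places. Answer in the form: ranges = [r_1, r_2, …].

beam 1: φ=-135°, α=120°
  dir = (cos 120°, sin 120°) = (-0.5000, 0.8660); from cell (4,5)
  next x-line at t=1.5200, next y-line at t=0.5889; Δt_x=2.0000, Δt_y=1.1547
    y: enter (4,6) at t=0.5889 ← occupied
  → r_1 = 0.5889
beam 2: φ=-45°, α=210°
  dir = (cos 210°, sin 210°) = (-0.8660, -0.5000); from cell (4,5)
  next x-line at t=0.8776, next y-line at t=0.9800; Δt_x=1.1547, Δt_y=2.0000
    x: enter (3,5) at t=0.8776
    y: enter (3,4) at t=0.9800
    x: enter (2,4) at t=2.0323
    y: enter (2,3) at t=2.9800
    x: enter (1,3) at t=3.1870
    x: enter (0,3) at t=4.3417 ← occupied
  → r_2 = 4.3417
beam 3: φ=45°, α=300°
  dir = (cos 300°, sin 300°) = (0.5000, -0.8660); from cell (4,5)
  next x-line at t=0.4800, next y-line at t=0.5658; Δt_x=2.0000, Δt_y=1.1547
    x: enter (5,5) at t=0.4800
    y: enter (5,4) at t=0.5658
    y: enter (5,3) at t=1.7205
    x: enter (6,3) at t=2.4800
    y: enter (6,2) at t=2.8752
    y: enter (6,1) at t=4.0299 ← occupied
  → r_3 = 4.0299
beam 4: φ=135°, α=30°
  dir = (cos 30°, sin 30°) = (0.8660, 0.5000); from cell (4,5)
  next x-line at t=0.2771, next y-line at t=1.0200; Δt_x=1.1547, Δt_y=2.0000
    x: enter (5,5) at t=0.2771
    y: enter (5,6) at t=1.0200 ← occupied
  → r_4 = 1.0200

ranges = [0.5889, 4.3417, 4.0299, 1.0200]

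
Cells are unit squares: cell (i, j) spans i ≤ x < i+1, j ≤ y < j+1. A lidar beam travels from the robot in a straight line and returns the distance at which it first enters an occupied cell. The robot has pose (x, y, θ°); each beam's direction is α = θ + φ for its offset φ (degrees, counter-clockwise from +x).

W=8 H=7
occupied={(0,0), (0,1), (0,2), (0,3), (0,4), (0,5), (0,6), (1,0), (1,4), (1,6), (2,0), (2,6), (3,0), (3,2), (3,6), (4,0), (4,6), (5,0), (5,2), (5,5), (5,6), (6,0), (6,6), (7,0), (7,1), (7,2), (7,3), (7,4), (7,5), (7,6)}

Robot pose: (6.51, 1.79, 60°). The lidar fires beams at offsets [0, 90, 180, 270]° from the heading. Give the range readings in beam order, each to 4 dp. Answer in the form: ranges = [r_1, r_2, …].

ranges = [0.9800, 0.5889, 0.9122, 0.5658]

beam 1: φ=0°, α=60°
  dir = (cos 60°, sin 60°) = (0.5000, 0.8660); from cell (6,1)
  next x-line at t=0.9800, next y-line at t=0.2425; Δt_x=2.0000, Δt_y=1.1547
    y: enter (6,2) at t=0.2425
    x: enter (7,2) at t=0.9800 ← occupied
  → r_1 = 0.9800
beam 2: φ=90°, α=150°
  dir = (cos 150°, sin 150°) = (-0.8660, 0.5000); from cell (6,1)
  next x-line at t=0.5889, next y-line at t=0.4200; Δt_x=1.1547, Δt_y=2.0000
    y: enter (6,2) at t=0.4200
    x: enter (5,2) at t=0.5889 ← occupied
  → r_2 = 0.5889
beam 3: φ=180°, α=240°
  dir = (cos 240°, sin 240°) = (-0.5000, -0.8660); from cell (6,1)
  next x-line at t=1.0200, next y-line at t=0.9122; Δt_x=2.0000, Δt_y=1.1547
    y: enter (6,0) at t=0.9122 ← occupied
  → r_3 = 0.9122
beam 4: φ=270°, α=330°
  dir = (cos 330°, sin 330°) = (0.8660, -0.5000); from cell (6,1)
  next x-line at t=0.5658, next y-line at t=1.5800; Δt_x=1.1547, Δt_y=2.0000
    x: enter (7,1) at t=0.5658 ← occupied
  → r_4 = 0.5658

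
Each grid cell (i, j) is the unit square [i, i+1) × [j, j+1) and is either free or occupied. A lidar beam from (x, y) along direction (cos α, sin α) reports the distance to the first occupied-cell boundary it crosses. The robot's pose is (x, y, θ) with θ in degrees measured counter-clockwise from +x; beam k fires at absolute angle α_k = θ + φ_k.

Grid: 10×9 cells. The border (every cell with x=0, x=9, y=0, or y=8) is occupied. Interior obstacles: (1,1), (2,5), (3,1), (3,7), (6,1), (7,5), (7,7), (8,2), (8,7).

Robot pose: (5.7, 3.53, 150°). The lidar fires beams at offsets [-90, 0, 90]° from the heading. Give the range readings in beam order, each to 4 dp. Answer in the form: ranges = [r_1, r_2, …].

ranges = [2.6000, 3.1177, 2.9214]

beam 1: φ=-90°, α=60°
  cosα=0.5000 sinα=0.8660 | (5,3) | tMaxX 0.6000 tMaxY 0.5427 | tΔX 2.0000 tΔY 1.1547
    t=0.5427 [y] (5,4)
    t=0.6000 [x] (6,4)
    t=1.6974 [y] (6,5)
    t=2.6000 [x] (7,5) — stop
  → r_1 = 2.6000
beam 2: φ=0°, α=150°
  cosα=-0.8660 sinα=0.5000 | (5,3) | tMaxX 0.8083 tMaxY 0.9400 | tΔX 1.1547 tΔY 2.0000
    t=0.8083 [x] (4,3)
    t=0.9400 [y] (4,4)
    t=1.9630 [x] (3,4)
    t=2.9400 [y] (3,5)
    t=3.1177 [x] (2,5) — stop
  → r_2 = 3.1177
beam 3: φ=90°, α=240°
  cosα=-0.5000 sinα=-0.8660 | (5,3) | tMaxX 1.4000 tMaxY 0.6120 | tΔX 2.0000 tΔY 1.1547
    t=0.6120 [y] (5,2)
    t=1.4000 [x] (4,2)
    t=1.7667 [y] (4,1)
    t=2.9214 [y] (4,0) — stop
  → r_3 = 2.9214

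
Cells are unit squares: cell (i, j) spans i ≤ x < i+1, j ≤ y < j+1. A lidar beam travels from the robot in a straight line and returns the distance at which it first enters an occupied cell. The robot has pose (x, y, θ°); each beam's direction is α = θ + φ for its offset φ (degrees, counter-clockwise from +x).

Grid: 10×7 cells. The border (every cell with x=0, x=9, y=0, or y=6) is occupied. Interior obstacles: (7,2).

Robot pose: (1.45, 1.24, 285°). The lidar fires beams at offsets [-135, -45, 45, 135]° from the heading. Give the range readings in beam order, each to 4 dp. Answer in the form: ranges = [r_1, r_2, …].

beam 1: φ=-135°, α=150°
  dir = (cos 150°, sin 150°) = (-0.8660, 0.5000); from cell (1,1)
  next x-line at t=0.5196, next y-line at t=1.5200; Δt_x=1.1547, Δt_y=2.0000
    x: enter (0,1) at t=0.5196 ← occupied
  → r_1 = 0.5196
beam 2: φ=-45°, α=240°
  dir = (cos 240°, sin 240°) = (-0.5000, -0.8660); from cell (1,1)
  next x-line at t=0.9000, next y-line at t=0.2771; Δt_x=2.0000, Δt_y=1.1547
    y: enter (1,0) at t=0.2771 ← occupied
  → r_2 = 0.2771
beam 3: φ=45°, α=330°
  dir = (cos 330°, sin 330°) = (0.8660, -0.5000); from cell (1,1)
  next x-line at t=0.6351, next y-line at t=0.4800; Δt_x=1.1547, Δt_y=2.0000
    y: enter (1,0) at t=0.4800 ← occupied
  → r_3 = 0.4800
beam 4: φ=135°, α=60°
  dir = (cos 60°, sin 60°) = (0.5000, 0.8660); from cell (1,1)
  next x-line at t=1.1000, next y-line at t=0.8776; Δt_x=2.0000, Δt_y=1.1547
    y: enter (1,2) at t=0.8776
    x: enter (2,2) at t=1.1000
    y: enter (2,3) at t=2.0323
    x: enter (3,3) at t=3.1000
    y: enter (3,4) at t=3.1870
    y: enter (3,5) at t=4.3417
    x: enter (4,5) at t=5.1000
    y: enter (4,6) at t=5.4964 ← occupied
  → r_4 = 5.4964

ranges = [0.5196, 0.2771, 0.4800, 5.4964]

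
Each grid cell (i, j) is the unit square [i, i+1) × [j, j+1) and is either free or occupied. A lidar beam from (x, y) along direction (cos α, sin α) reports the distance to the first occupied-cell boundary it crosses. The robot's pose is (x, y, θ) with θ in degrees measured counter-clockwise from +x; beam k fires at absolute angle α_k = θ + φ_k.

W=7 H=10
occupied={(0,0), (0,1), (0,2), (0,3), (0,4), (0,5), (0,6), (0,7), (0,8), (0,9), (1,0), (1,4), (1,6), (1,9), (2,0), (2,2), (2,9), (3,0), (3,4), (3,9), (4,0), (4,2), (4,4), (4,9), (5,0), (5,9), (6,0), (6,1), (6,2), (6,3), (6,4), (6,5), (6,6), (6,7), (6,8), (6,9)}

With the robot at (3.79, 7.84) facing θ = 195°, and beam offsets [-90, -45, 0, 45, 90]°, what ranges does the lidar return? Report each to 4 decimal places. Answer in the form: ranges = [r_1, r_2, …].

beam 1: φ=-90°, α=105°
  dir = (cos 105°, sin 105°) = (-0.2588, 0.9659); from cell (3,7)
  next x-line at t=3.0523, next y-line at t=0.1656; Δt_x=3.8637, Δt_y=1.0353
    y: enter (3,8) at t=0.1656
    y: enter (3,9) at t=1.2009 ← occupied
  → r_1 = 1.2009
beam 2: φ=-45°, α=150°
  dir = (cos 150°, sin 150°) = (-0.8660, 0.5000); from cell (3,7)
  next x-line at t=0.9122, next y-line at t=0.3200; Δt_x=1.1547, Δt_y=2.0000
    y: enter (3,8) at t=0.3200
    x: enter (2,8) at t=0.9122
    x: enter (1,8) at t=2.0669
    y: enter (1,9) at t=2.3200 ← occupied
  → r_2 = 2.3200
beam 3: φ=0°, α=195°
  dir = (cos 195°, sin 195°) = (-0.9659, -0.2588); from cell (3,7)
  next x-line at t=0.8179, next y-line at t=3.2455; Δt_x=1.0353, Δt_y=3.8637
    x: enter (2,7) at t=0.8179
    x: enter (1,7) at t=1.8531
    x: enter (0,7) at t=2.8884 ← occupied
  → r_3 = 2.8884
beam 4: φ=45°, α=240°
  dir = (cos 240°, sin 240°) = (-0.5000, -0.8660); from cell (3,7)
  next x-line at t=1.5800, next y-line at t=0.9699; Δt_x=2.0000, Δt_y=1.1547
    y: enter (3,6) at t=0.9699
    x: enter (2,6) at t=1.5800
    y: enter (2,5) at t=2.1246
    y: enter (2,4) at t=3.2793
    x: enter (1,4) at t=3.5800 ← occupied
  → r_4 = 3.5800
beam 5: φ=90°, α=285°
  dir = (cos 285°, sin 285°) = (0.2588, -0.9659); from cell (3,7)
  next x-line at t=0.8114, next y-line at t=0.8696; Δt_x=3.8637, Δt_y=1.0353
    x: enter (4,7) at t=0.8114
    y: enter (4,6) at t=0.8696
    y: enter (4,5) at t=1.9049
    y: enter (4,4) at t=2.9402 ← occupied
  → r_5 = 2.9402

ranges = [1.2009, 2.3200, 2.8884, 3.5800, 2.9402]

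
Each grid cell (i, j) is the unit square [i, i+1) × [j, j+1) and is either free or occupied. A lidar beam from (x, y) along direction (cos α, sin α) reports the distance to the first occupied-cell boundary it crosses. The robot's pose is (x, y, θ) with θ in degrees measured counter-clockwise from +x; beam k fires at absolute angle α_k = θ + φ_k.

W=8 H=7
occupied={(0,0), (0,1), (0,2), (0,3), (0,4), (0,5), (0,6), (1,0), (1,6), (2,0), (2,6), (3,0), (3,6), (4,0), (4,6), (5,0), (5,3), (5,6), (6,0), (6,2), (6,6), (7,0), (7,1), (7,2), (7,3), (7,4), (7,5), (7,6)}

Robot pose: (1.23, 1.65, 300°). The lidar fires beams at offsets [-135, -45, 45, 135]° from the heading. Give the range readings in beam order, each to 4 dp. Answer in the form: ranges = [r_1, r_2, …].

ranges = [0.2381, 0.6729, 2.5114, 4.5035]

beam 1: φ=-135°, α=165°
  dir = (cos 165°, sin 165°) = (-0.9659, 0.2588); from cell (1,1)
  next x-line at t=0.2381, next y-line at t=1.3523; Δt_x=1.0353, Δt_y=3.8637
    x: enter (0,1) at t=0.2381 ← occupied
  → r_1 = 0.2381
beam 2: φ=-45°, α=255°
  dir = (cos 255°, sin 255°) = (-0.2588, -0.9659); from cell (1,1)
  next x-line at t=0.8887, next y-line at t=0.6729; Δt_x=3.8637, Δt_y=1.0353
    y: enter (1,0) at t=0.6729 ← occupied
  → r_2 = 0.6729
beam 3: φ=45°, α=345°
  dir = (cos 345°, sin 345°) = (0.9659, -0.2588); from cell (1,1)
  next x-line at t=0.7972, next y-line at t=2.5114; Δt_x=1.0353, Δt_y=3.8637
    x: enter (2,1) at t=0.7972
    x: enter (3,1) at t=1.8324
    y: enter (3,0) at t=2.5114 ← occupied
  → r_3 = 2.5114
beam 4: φ=135°, α=75°
  dir = (cos 75°, sin 75°) = (0.2588, 0.9659); from cell (1,1)
  next x-line at t=2.9751, next y-line at t=0.3623; Δt_x=3.8637, Δt_y=1.0353
    y: enter (1,2) at t=0.3623
    y: enter (1,3) at t=1.3976
    y: enter (1,4) at t=2.4329
    x: enter (2,4) at t=2.9751
    y: enter (2,5) at t=3.4682
    y: enter (2,6) at t=4.5035 ← occupied
  → r_4 = 4.5035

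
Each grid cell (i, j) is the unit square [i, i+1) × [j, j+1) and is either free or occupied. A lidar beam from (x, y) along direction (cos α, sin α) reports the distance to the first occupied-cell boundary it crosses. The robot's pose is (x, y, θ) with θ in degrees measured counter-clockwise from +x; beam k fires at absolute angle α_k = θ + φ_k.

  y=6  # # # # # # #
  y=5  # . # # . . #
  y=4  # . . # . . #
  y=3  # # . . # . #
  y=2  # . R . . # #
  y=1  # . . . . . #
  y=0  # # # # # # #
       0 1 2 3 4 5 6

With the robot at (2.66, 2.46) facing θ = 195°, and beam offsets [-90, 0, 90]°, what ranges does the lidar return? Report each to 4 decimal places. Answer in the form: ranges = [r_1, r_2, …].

ranges = [3.6649, 1.7186, 1.5115]

beam 1: φ=-90°, α=105°
  direction (-0.2588, 0.9659); cell (2,2); t to first gridline: x 2.5500, y 0.5590 (then +3.8637 / +1.0353)
    (2,3) via y @ 0.5590
    (2,4) via y @ 1.5943
    (1,4) via x @ 2.5500
    (1,5) via y @ 2.6296
    (1,6) via y @ 3.6649  # hit
  → r_1 = 3.6649
beam 2: φ=0°, α=195°
  direction (-0.9659, -0.2588); cell (2,2); t to first gridline: x 0.6833, y 1.7773 (then +1.0353 / +3.8637)
    (1,2) via x @ 0.6833
    (0,2) via x @ 1.7186  # hit
  → r_2 = 1.7186
beam 3: φ=90°, α=285°
  direction (0.2588, -0.9659); cell (2,2); t to first gridline: x 1.3137, y 0.4762 (then +3.8637 / +1.0353)
    (2,1) via y @ 0.4762
    (3,1) via x @ 1.3137
    (3,0) via y @ 1.5115  # hit
  → r_3 = 1.5115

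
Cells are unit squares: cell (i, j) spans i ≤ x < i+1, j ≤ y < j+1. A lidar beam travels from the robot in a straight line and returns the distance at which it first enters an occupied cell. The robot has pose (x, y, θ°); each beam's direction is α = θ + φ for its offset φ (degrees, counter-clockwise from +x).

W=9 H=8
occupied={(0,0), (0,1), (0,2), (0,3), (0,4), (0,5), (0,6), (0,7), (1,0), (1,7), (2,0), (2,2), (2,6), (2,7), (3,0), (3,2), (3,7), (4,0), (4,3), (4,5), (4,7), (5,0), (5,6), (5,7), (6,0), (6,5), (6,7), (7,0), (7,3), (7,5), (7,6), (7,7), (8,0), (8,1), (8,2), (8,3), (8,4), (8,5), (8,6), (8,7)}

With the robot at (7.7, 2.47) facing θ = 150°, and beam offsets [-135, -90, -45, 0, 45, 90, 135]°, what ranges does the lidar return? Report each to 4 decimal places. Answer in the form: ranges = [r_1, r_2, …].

beam 1: φ=-135°, α=15°
  cosα=0.9659 sinα=0.2588 | (7,2) | tMaxX 0.3106 tMaxY 2.0478 | tΔX 1.0353 tΔY 3.8637
    t=0.3106 [x] (8,2) — stop
  → r_1 = 0.3106
beam 2: φ=-90°, α=60°
  cosα=0.5000 sinα=0.8660 | (7,2) | tMaxX 0.6000 tMaxY 0.6120 | tΔX 2.0000 tΔY 1.1547
    t=0.6000 [x] (8,2) — stop
  → r_2 = 0.6000
beam 3: φ=-45°, α=105°
  cosα=-0.2588 sinα=0.9659 | (7,2) | tMaxX 2.7046 tMaxY 0.5487 | tΔX 3.8637 tΔY 1.0353
    t=0.5487 [y] (7,3) — stop
  → r_3 = 0.5487
beam 4: φ=0°, α=150°
  cosα=-0.8660 sinα=0.5000 | (7,2) | tMaxX 0.8083 tMaxY 1.0600 | tΔX 1.1547 tΔY 2.0000
    t=0.8083 [x] (6,2)
    t=1.0600 [y] (6,3)
    t=1.9630 [x] (5,3)
    t=3.0600 [y] (5,4)
    t=3.1177 [x] (4,4)
    t=4.2724 [x] (3,4)
    t=5.0600 [y] (3,5)
    t=5.4271 [x] (2,5)
    t=6.5818 [x] (1,5)
    t=7.0600 [y] (1,6)
    t=7.7365 [x] (0,6) — stop
  → r_4 = 7.7365
beam 5: φ=45°, α=195°
  cosα=-0.9659 sinα=-0.2588 | (7,2) | tMaxX 0.7247 tMaxY 1.8159 | tΔX 1.0353 tΔY 3.8637
    t=0.7247 [x] (6,2)
    t=1.7600 [x] (5,2)
    t=1.8159 [y] (5,1)
    t=2.7952 [x] (4,1)
    t=3.8305 [x] (3,1)
    t=4.8658 [x] (2,1)
    t=5.6796 [y] (2,0) — stop
  → r_5 = 5.6796
beam 6: φ=90°, α=240°
  cosα=-0.5000 sinα=-0.8660 | (7,2) | tMaxX 1.4000 tMaxY 0.5427 | tΔX 2.0000 tΔY 1.1547
    t=0.5427 [y] (7,1)
    t=1.4000 [x] (6,1)
    t=1.6974 [y] (6,0) — stop
  → r_6 = 1.6974
beam 7: φ=135°, α=285°
  cosα=0.2588 sinα=-0.9659 | (7,2) | tMaxX 1.1591 tMaxY 0.4866 | tΔX 3.8637 tΔY 1.0353
    t=0.4866 [y] (7,1)
    t=1.1591 [x] (8,1) — stop
  → r_7 = 1.1591

ranges = [0.3106, 0.6000, 0.5487, 7.7365, 5.6796, 1.6974, 1.1591]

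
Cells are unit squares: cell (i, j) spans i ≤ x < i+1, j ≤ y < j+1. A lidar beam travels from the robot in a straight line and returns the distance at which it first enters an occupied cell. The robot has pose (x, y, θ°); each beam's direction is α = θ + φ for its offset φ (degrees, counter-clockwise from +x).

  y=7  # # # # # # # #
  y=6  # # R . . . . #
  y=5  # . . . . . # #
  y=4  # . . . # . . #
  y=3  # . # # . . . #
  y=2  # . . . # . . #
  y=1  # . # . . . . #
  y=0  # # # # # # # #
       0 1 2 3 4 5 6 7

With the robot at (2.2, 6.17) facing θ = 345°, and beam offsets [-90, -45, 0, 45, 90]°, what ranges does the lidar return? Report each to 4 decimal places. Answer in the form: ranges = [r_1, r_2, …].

ranges = [4.6364, 2.5057, 3.9340, 1.6600, 0.8593]

beam 1: φ=-90°, α=255°
  dir = (cos 255°, sin 255°) = (-0.2588, -0.9659); from cell (2,6)
  next x-line at t=0.7727, next y-line at t=0.1760; Δt_x=3.8637, Δt_y=1.0353
    y: enter (2,5) at t=0.1760
    x: enter (1,5) at t=0.7727
    y: enter (1,4) at t=1.2113
    y: enter (1,3) at t=2.2465
    y: enter (1,2) at t=3.2818
    y: enter (1,1) at t=4.3171
    x: enter (0,1) at t=4.6364 ← occupied
  → r_1 = 4.6364
beam 2: φ=-45°, α=300°
  dir = (cos 300°, sin 300°) = (0.5000, -0.8660); from cell (2,6)
  next x-line at t=1.6000, next y-line at t=0.1963; Δt_x=2.0000, Δt_y=1.1547
    y: enter (2,5) at t=0.1963
    y: enter (2,4) at t=1.3510
    x: enter (3,4) at t=1.6000
    y: enter (3,3) at t=2.5057 ← occupied
  → r_2 = 2.5057
beam 3: φ=0°, α=345°
  dir = (cos 345°, sin 345°) = (0.9659, -0.2588); from cell (2,6)
  next x-line at t=0.8282, next y-line at t=0.6568; Δt_x=1.0353, Δt_y=3.8637
    y: enter (2,5) at t=0.6568
    x: enter (3,5) at t=0.8282
    x: enter (4,5) at t=1.8635
    x: enter (5,5) at t=2.8988
    x: enter (6,5) at t=3.9340 ← occupied
  → r_3 = 3.9340
beam 4: φ=45°, α=30°
  dir = (cos 30°, sin 30°) = (0.8660, 0.5000); from cell (2,6)
  next x-line at t=0.9238, next y-line at t=1.6600; Δt_x=1.1547, Δt_y=2.0000
    x: enter (3,6) at t=0.9238
    y: enter (3,7) at t=1.6600 ← occupied
  → r_4 = 1.6600
beam 5: φ=90°, α=75°
  dir = (cos 75°, sin 75°) = (0.2588, 0.9659); from cell (2,6)
  next x-line at t=3.0910, next y-line at t=0.8593; Δt_x=3.8637, Δt_y=1.0353
    y: enter (2,7) at t=0.8593 ← occupied
  → r_5 = 0.8593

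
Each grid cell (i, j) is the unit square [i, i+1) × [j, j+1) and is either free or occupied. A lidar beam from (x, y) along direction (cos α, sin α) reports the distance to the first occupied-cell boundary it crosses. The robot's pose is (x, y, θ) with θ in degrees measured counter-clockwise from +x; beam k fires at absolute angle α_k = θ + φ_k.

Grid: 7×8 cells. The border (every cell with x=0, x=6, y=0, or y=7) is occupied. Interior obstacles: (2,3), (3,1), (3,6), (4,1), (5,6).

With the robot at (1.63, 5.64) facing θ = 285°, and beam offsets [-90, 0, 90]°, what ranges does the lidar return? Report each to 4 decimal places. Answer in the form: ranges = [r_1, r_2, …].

beam 1: φ=-90°, α=195°
  dir = (cos 195°, sin 195°) = (-0.9659, -0.2588); from cell (1,5)
  next x-line at t=0.6522, next y-line at t=2.4728; Δt_x=1.0353, Δt_y=3.8637
    x: enter (0,5) at t=0.6522 ← occupied
  → r_1 = 0.6522
beam 2: φ=0°, α=285°
  dir = (cos 285°, sin 285°) = (0.2588, -0.9659); from cell (1,5)
  next x-line at t=1.4296, next y-line at t=0.6626; Δt_x=3.8637, Δt_y=1.0353
    y: enter (1,4) at t=0.6626
    x: enter (2,4) at t=1.4296
    y: enter (2,3) at t=1.6979 ← occupied
  → r_2 = 1.6979
beam 3: φ=90°, α=15°
  dir = (cos 15°, sin 15°) = (0.9659, 0.2588); from cell (1,5)
  next x-line at t=0.3831, next y-line at t=1.3909; Δt_x=1.0353, Δt_y=3.8637
    x: enter (2,5) at t=0.3831
    y: enter (2,6) at t=1.3909
    x: enter (3,6) at t=1.4183 ← occupied
  → r_3 = 1.4183

ranges = [0.6522, 1.6979, 1.4183]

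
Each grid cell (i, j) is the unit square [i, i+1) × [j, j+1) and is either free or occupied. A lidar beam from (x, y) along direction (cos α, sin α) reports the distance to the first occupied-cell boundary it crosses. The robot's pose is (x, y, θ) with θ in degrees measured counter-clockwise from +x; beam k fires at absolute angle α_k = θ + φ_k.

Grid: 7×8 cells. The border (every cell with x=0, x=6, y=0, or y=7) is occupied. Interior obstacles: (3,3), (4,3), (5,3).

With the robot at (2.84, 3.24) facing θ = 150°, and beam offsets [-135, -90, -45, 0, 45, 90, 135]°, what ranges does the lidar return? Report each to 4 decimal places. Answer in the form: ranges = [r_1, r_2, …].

ranges = [0.1656, 0.3200, 3.8926, 2.1246, 1.9049, 2.5865, 2.3190]

beam 1: φ=-135°, α=15°
  cosα=0.9659 sinα=0.2588 | (2,3) | tMaxX 0.1656 tMaxY 2.9364 | tΔX 1.0353 tΔY 3.8637
    t=0.1656 [x] (3,3) — stop
  → r_1 = 0.1656
beam 2: φ=-90°, α=60°
  cosα=0.5000 sinα=0.8660 | (2,3) | tMaxX 0.3200 tMaxY 0.8776 | tΔX 2.0000 tΔY 1.1547
    t=0.3200 [x] (3,3) — stop
  → r_2 = 0.3200
beam 3: φ=-45°, α=105°
  cosα=-0.2588 sinα=0.9659 | (2,3) | tMaxX 3.2455 tMaxY 0.7868 | tΔX 3.8637 tΔY 1.0353
    t=0.7868 [y] (2,4)
    t=1.8221 [y] (2,5)
    t=2.8574 [y] (2,6)
    t=3.2455 [x] (1,6)
    t=3.8926 [y] (1,7) — stop
  → r_3 = 3.8926
beam 4: φ=0°, α=150°
  cosα=-0.8660 sinα=0.5000 | (2,3) | tMaxX 0.9699 tMaxY 1.5200 | tΔX 1.1547 tΔY 2.0000
    t=0.9699 [x] (1,3)
    t=1.5200 [y] (1,4)
    t=2.1246 [x] (0,4) — stop
  → r_4 = 2.1246
beam 5: φ=45°, α=195°
  cosα=-0.9659 sinα=-0.2588 | (2,3) | tMaxX 0.8696 tMaxY 0.9273 | tΔX 1.0353 tΔY 3.8637
    t=0.8696 [x] (1,3)
    t=0.9273 [y] (1,2)
    t=1.9049 [x] (0,2) — stop
  → r_5 = 1.9049
beam 6: φ=90°, α=240°
  cosα=-0.5000 sinα=-0.8660 | (2,3) | tMaxX 1.6800 tMaxY 0.2771 | tΔX 2.0000 tΔY 1.1547
    t=0.2771 [y] (2,2)
    t=1.4318 [y] (2,1)
    t=1.6800 [x] (1,1)
    t=2.5865 [y] (1,0) — stop
  → r_6 = 2.5865
beam 7: φ=135°, α=285°
  cosα=0.2588 sinα=-0.9659 | (2,3) | tMaxX 0.6182 tMaxY 0.2485 | tΔX 3.8637 tΔY 1.0353
    t=0.2485 [y] (2,2)
    t=0.6182 [x] (3,2)
    t=1.2837 [y] (3,1)
    t=2.3190 [y] (3,0) — stop
  → r_7 = 2.3190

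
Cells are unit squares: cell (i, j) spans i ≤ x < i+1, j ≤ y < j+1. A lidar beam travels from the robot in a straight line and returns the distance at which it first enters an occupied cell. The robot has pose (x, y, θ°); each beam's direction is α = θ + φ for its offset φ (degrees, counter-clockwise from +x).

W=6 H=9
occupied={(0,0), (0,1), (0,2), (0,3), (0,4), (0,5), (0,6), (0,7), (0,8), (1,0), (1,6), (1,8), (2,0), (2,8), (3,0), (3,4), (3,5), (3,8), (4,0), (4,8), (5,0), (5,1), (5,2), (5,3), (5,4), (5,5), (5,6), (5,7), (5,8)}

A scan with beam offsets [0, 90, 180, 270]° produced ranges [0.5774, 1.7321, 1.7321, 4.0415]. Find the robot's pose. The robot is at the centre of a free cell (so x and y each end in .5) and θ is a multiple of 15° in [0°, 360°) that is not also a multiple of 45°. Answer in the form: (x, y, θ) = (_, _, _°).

(x, y, θ) = (2.5, 4.5, 30°)

The pose lattice has 25·16 = 400 candidates. Test each by forward raycasting.
  (2.5, 4.5, 240°): beam 1 = 3.0000 ≠ 0.5774 ✗
  (1.5, 7.5, 255°): beam 1 = 0.5176 ≠ 0.5774 ✗
  (4.5, 1.5, 285°): beam 1 = 0.5176 ≠ 0.5774 ✗
  (1.5, 7.5, 120°): beam 2 = 0.5774 ≠ 1.7321 ✗
  …
  (2.5, 4.5, 30°): r_1=0.5774, r_2=1.7321, r_3=1.7321, r_4=4.0415 — all match ✓
No second candidate reproduces the full scan.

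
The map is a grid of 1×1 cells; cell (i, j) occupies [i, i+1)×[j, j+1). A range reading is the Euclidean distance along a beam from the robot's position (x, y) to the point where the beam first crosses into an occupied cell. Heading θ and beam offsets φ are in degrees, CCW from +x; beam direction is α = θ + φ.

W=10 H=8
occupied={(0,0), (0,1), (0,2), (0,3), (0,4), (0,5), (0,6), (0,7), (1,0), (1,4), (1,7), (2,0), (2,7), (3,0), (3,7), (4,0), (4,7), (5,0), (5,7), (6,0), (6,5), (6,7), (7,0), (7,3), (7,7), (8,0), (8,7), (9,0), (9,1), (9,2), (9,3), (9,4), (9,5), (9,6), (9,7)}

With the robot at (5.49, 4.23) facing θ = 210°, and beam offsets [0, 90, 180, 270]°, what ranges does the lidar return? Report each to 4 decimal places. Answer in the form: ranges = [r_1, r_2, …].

ranges = [5.1846, 3.7297, 1.5400, 3.1985]

beam 1: φ=0°, α=210°
  direction (-0.8660, -0.5000); cell (5,4); t to first gridline: x 0.5658, y 0.4600 (then +1.1547 / +2.0000)
    (5,3) via y @ 0.4600
    (4,3) via x @ 0.5658
    (3,3) via x @ 1.7205
    (3,2) via y @ 2.4600
    (2,2) via x @ 2.8752
    (1,2) via x @ 4.0299
    (1,1) via y @ 4.4600
    (0,1) via x @ 5.1846  # hit
  → r_1 = 5.1846
beam 2: φ=90°, α=300°
  direction (0.5000, -0.8660); cell (5,4); t to first gridline: x 1.0200, y 0.2656 (then +2.0000 / +1.1547)
    (5,3) via y @ 0.2656
    (6,3) via x @ 1.0200
    (6,2) via y @ 1.4203
    (6,1) via y @ 2.5750
    (7,1) via x @ 3.0200
    (7,0) via y @ 3.7297  # hit
  → r_2 = 3.7297
beam 3: φ=180°, α=30°
  direction (0.8660, 0.5000); cell (5,4); t to first gridline: x 0.5889, y 1.5400 (then +1.1547 / +2.0000)
    (6,4) via x @ 0.5889
    (6,5) via y @ 1.5400  # hit
  → r_3 = 1.5400
beam 4: φ=270°, α=120°
  direction (-0.5000, 0.8660); cell (5,4); t to first gridline: x 0.9800, y 0.8891 (then +2.0000 / +1.1547)
    (5,5) via y @ 0.8891
    (4,5) via x @ 0.9800
    (4,6) via y @ 2.0438
    (3,6) via x @ 2.9800
    (3,7) via y @ 3.1985  # hit
  → r_4 = 3.1985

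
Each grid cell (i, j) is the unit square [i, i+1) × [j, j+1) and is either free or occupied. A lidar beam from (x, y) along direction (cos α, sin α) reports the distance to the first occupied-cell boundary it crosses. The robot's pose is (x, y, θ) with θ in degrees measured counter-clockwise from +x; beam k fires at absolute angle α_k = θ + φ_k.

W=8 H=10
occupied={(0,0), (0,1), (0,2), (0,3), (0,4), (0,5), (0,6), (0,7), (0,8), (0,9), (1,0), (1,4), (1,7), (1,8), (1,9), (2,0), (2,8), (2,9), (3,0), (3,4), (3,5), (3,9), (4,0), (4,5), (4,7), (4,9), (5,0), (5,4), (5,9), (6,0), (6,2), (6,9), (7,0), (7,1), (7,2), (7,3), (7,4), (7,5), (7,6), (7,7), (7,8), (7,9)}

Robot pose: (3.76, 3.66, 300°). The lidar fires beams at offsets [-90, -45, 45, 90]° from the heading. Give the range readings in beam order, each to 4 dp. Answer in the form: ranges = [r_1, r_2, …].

ranges = [3.1870, 2.7538, 2.5500, 1.4318]

beam 1: φ=-90°, α=210°
  direction (-0.8660, -0.5000); cell (3,3); t to first gridline: x 0.8776, y 1.3200 (then +1.1547 / +2.0000)
    (2,3) via x @ 0.8776
    (2,2) via y @ 1.3200
    (1,2) via x @ 2.0323
    (0,2) via x @ 3.1870  # hit
  → r_1 = 3.1870
beam 2: φ=-45°, α=255°
  direction (-0.2588, -0.9659); cell (3,3); t to first gridline: x 2.9364, y 0.6833 (then +3.8637 / +1.0353)
    (3,2) via y @ 0.6833
    (3,1) via y @ 1.7186
    (3,0) via y @ 2.7538  # hit
  → r_2 = 2.7538
beam 3: φ=45°, α=345°
  direction (0.9659, -0.2588); cell (3,3); t to first gridline: x 0.2485, y 2.5500 (then +1.0353 / +3.8637)
    (4,3) via x @ 0.2485
    (5,3) via x @ 1.2837
    (6,3) via x @ 2.3190
    (6,2) via y @ 2.5500  # hit
  → r_3 = 2.5500
beam 4: φ=90°, α=30°
  direction (0.8660, 0.5000); cell (3,3); t to first gridline: x 0.2771, y 0.6800 (then +1.1547 / +2.0000)
    (4,3) via x @ 0.2771
    (4,4) via y @ 0.6800
    (5,4) via x @ 1.4318  # hit
  → r_4 = 1.4318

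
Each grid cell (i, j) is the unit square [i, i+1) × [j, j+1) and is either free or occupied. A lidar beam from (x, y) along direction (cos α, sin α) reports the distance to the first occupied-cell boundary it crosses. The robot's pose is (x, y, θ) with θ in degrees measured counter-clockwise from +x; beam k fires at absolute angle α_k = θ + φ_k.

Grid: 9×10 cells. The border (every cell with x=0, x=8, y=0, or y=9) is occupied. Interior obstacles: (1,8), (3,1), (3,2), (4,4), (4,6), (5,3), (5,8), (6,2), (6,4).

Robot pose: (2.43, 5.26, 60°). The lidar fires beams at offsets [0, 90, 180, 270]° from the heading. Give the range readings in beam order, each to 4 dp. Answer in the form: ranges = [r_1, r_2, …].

ranges = [4.3186, 1.6512, 2.8600, 1.8129]

beam 1: φ=0°, α=60°
  cosα=0.5000 sinα=0.8660 | (2,5) | tMaxX 1.1400 tMaxY 0.8545 | tΔX 2.0000 tΔY 1.1547
    t=0.8545 [y] (2,6)
    t=1.1400 [x] (3,6)
    t=2.0092 [y] (3,7)
    t=3.1400 [x] (4,7)
    t=3.1639 [y] (4,8)
    t=4.3186 [y] (4,9) — stop
  → r_1 = 4.3186
beam 2: φ=90°, α=150°
  cosα=-0.8660 sinα=0.5000 | (2,5) | tMaxX 0.4965 tMaxY 1.4800 | tΔX 1.1547 tΔY 2.0000
    t=0.4965 [x] (1,5)
    t=1.4800 [y] (1,6)
    t=1.6512 [x] (0,6) — stop
  → r_2 = 1.6512
beam 3: φ=180°, α=240°
  cosα=-0.5000 sinα=-0.8660 | (2,5) | tMaxX 0.8600 tMaxY 0.3002 | tΔX 2.0000 tΔY 1.1547
    t=0.3002 [y] (2,4)
    t=0.8600 [x] (1,4)
    t=1.4549 [y] (1,3)
    t=2.6096 [y] (1,2)
    t=2.8600 [x] (0,2) — stop
  → r_3 = 2.8600
beam 4: φ=270°, α=330°
  cosα=0.8660 sinα=-0.5000 | (2,5) | tMaxX 0.6582 tMaxY 0.5200 | tΔX 1.1547 tΔY 2.0000
    t=0.5200 [y] (2,4)
    t=0.6582 [x] (3,4)
    t=1.8129 [x] (4,4) — stop
  → r_4 = 1.8129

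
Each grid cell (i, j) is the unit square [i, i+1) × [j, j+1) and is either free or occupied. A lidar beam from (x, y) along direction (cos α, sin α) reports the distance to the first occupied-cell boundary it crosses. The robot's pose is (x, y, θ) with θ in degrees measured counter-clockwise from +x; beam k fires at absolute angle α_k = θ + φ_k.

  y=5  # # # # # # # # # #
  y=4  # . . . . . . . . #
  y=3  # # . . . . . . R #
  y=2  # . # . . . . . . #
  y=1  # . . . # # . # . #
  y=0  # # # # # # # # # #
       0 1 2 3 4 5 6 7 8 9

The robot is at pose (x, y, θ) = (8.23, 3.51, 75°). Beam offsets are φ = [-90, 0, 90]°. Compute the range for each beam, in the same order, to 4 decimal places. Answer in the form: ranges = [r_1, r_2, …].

beam 1: φ=-90°, α=345°
  direction (0.9659, -0.2588); cell (8,3); t to first gridline: x 0.7972, y 1.9705 (then +1.0353 / +3.8637)
    (9,3) via x @ 0.7972  # hit
  → r_1 = 0.7972
beam 2: φ=0°, α=75°
  direction (0.2588, 0.9659); cell (8,3); t to first gridline: x 2.9751, y 0.5073 (then +3.8637 / +1.0353)
    (8,4) via y @ 0.5073
    (8,5) via y @ 1.5426  # hit
  → r_2 = 1.5426
beam 3: φ=90°, α=165°
  direction (-0.9659, 0.2588); cell (8,3); t to first gridline: x 0.2381, y 1.8932 (then +1.0353 / +3.8637)
    (7,3) via x @ 0.2381
    (6,3) via x @ 1.2734
    (6,4) via y @ 1.8932
    (5,4) via x @ 2.3087
    (4,4) via x @ 3.3439
    (3,4) via x @ 4.3792
    (2,4) via x @ 5.4145
    (2,5) via y @ 5.7569  # hit
  → r_3 = 5.7569

ranges = [0.7972, 1.5426, 5.7569]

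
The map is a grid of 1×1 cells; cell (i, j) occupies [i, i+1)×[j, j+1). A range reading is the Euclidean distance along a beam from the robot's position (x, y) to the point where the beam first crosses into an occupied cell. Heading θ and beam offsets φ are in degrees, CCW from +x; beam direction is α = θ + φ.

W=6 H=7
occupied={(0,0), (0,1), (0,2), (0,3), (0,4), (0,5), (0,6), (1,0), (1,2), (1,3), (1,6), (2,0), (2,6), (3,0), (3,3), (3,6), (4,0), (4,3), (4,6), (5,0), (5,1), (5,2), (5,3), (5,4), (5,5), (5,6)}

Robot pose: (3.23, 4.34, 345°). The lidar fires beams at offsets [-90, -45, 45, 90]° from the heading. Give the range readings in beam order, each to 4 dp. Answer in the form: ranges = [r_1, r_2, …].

ranges = [0.3520, 0.3926, 2.0438, 1.7186]

beam 1: φ=-90°, α=255°
  dir = (cos 255°, sin 255°) = (-0.2588, -0.9659); from cell (3,4)
  next x-line at t=0.8887, next y-line at t=0.3520; Δt_x=3.8637, Δt_y=1.0353
    y: enter (3,3) at t=0.3520 ← occupied
  → r_1 = 0.3520
beam 2: φ=-45°, α=300°
  dir = (cos 300°, sin 300°) = (0.5000, -0.8660); from cell (3,4)
  next x-line at t=1.5400, next y-line at t=0.3926; Δt_x=2.0000, Δt_y=1.1547
    y: enter (3,3) at t=0.3926 ← occupied
  → r_2 = 0.3926
beam 3: φ=45°, α=30°
  dir = (cos 30°, sin 30°) = (0.8660, 0.5000); from cell (3,4)
  next x-line at t=0.8891, next y-line at t=1.3200; Δt_x=1.1547, Δt_y=2.0000
    x: enter (4,4) at t=0.8891
    y: enter (4,5) at t=1.3200
    x: enter (5,5) at t=2.0438 ← occupied
  → r_3 = 2.0438
beam 4: φ=90°, α=75°
  dir = (cos 75°, sin 75°) = (0.2588, 0.9659); from cell (3,4)
  next x-line at t=2.9751, next y-line at t=0.6833; Δt_x=3.8637, Δt_y=1.0353
    y: enter (3,5) at t=0.6833
    y: enter (3,6) at t=1.7186 ← occupied
  → r_4 = 1.7186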